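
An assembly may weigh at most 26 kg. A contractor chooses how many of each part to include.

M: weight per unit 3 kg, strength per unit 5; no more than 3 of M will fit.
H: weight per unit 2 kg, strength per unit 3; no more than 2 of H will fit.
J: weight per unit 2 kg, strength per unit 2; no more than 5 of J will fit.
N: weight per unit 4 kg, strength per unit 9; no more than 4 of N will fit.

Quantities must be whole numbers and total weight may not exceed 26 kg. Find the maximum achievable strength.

N has the best ratio (9/4); taking only N gives at most 4×9 = 36 (stopped by the supply cap of 4).
Mixing does better — 2×M, 2×H, and 4×N: weight 26 ≤ 26, strength 2·5 + 2·3 + 4·9 = 52.

52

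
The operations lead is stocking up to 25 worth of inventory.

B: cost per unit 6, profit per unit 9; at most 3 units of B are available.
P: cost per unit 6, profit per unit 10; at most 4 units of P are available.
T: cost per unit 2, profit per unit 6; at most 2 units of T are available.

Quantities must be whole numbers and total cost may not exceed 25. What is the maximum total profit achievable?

1×B, 2×P, and 2×T: cost 22 ≤ 25, profit 1·9 + 2·10 + 2·6 = 41.
3×P and 2×T: cost 22 ≤ 25, profit 3·10 + 2·6 = 42.
Best is 42.

42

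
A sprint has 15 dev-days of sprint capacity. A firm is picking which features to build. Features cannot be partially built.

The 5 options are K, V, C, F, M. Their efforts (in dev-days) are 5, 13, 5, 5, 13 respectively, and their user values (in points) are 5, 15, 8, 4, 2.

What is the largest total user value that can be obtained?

17

Treat it as a binary knapsack problem.
Allowing fractional choices, the relaxed optimum would be about 19.5, but features are indivisible.
K + C + F: effort 5 + 5 + 5 = 15 ≤ 15, user value 5 + 8 + 4 = 17.
K + C: effort 5 + 5 = 10 ≤ 15, user value 5 + 8 = 13.
V: effort 13 ≤ 15, user value 15.
Best is K, C, and F with total user value 17.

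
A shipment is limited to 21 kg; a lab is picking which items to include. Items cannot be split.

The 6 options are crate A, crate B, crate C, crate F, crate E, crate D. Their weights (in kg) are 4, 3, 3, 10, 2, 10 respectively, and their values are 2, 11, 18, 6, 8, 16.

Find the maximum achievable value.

Take crate B, crate C, crate E, and crate D: weight 3 + 3 + 2 + 10 = 18 ≤ 21, value 11 + 18 + 8 + 16 = 53.
No other feasible combination does better.

53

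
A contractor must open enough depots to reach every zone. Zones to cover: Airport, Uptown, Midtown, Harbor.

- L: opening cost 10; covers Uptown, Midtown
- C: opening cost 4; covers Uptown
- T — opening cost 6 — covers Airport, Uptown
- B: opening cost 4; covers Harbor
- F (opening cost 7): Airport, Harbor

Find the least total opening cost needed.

The greedy cost-per-new-zone heuristic would pick T, B, and L for 20, but a cheaper cover exists.
Choose L and F: together they cover Airport, Uptown, Midtown, Harbor — every zone.
Total opening cost: 10 + 7 = 17.
No cover costs less than 17.

17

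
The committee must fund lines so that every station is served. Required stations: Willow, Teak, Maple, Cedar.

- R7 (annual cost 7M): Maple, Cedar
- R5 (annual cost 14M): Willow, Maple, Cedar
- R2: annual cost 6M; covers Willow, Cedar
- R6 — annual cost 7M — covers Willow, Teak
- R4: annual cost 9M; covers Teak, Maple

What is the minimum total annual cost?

14

The greedy cost-per-new-station heuristic would pick R2 and R4 for 15, but a cheaper cover exists.
Choose R7 and R6: together they cover Willow, Teak, Maple, Cedar — every station.
Total annual cost: 7 + 7 = 14.
No cover costs less than 14.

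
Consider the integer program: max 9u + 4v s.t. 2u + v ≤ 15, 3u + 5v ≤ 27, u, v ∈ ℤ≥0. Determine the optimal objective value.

The continuous relaxation peaks at (7.5, 0) with value 67.50; rounding to a feasible lattice point costs some objective.
(u,v)=(7,1): 2·7+1·1=15≤15, 3·7+5·1=26≤27, objective 67.
(u,v)=(7,0): 2·7+1·0=14≤15, 3·7+5·0=21≤27, objective 63.
(u,v)=(6,1): 2·6+1·1=13≤15, 3·6+5·1=23≤27, objective 58.
Maximum is 67 at (u,v)=(7,1).

67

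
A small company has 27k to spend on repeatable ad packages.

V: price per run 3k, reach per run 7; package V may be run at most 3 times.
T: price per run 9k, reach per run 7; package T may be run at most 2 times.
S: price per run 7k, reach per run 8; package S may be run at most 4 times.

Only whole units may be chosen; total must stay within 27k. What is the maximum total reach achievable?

38

Take 2×V and 3×S: price 27 ≤ 27, reach 2·7 + 3·8 = 38.
No other integer combination yields more.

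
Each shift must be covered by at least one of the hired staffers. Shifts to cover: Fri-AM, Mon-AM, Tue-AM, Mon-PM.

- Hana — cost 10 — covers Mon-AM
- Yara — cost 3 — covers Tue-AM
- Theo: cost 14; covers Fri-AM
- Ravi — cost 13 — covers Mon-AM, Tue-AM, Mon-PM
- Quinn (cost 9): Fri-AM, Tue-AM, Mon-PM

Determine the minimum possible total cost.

Choose Hana and Quinn: together they cover Fri-AM, Mon-AM, Tue-AM, Mon-PM — every shift.
Total cost: 10 + 9 = 19.

19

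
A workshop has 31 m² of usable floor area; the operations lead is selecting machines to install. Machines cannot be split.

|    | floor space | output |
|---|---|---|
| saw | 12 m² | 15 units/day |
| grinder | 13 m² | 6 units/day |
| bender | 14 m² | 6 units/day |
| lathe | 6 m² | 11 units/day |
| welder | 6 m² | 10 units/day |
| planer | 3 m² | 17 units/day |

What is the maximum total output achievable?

53

This is an integer program with binary decision variables.
Allowing fractional choices, the relaxed optimum would be about 54.8, but machines are indivisible.
bender + lathe + welder + planer: floor space 14 + 6 + 6 + 3 = 29 ≤ 31, output 6 + 11 + 10 + 17 = 44.
grinder + lathe + welder + planer: floor space 13 + 6 + 6 + 3 = 28 ≤ 31, output 6 + 11 + 10 + 17 = 44.
saw + lathe + welder + planer: floor space 12 + 6 + 6 + 3 = 27 ≤ 31, output 15 + 11 + 10 + 17 = 53.
Best is saw, lathe, welder, and planer with total output 53.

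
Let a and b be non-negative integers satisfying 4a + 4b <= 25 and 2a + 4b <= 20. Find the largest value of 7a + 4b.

Relaxing integrality, the LP optimum is 43.75 at (a,b) = (6.25, 0), which is not an integer point.
(a,b)=(6,0): 4·6+4·0=24≤25, 2·6+4·0=12≤20, objective 42.
(a,b)=(5,1): 4·5+4·1=24≤25, 2·5+4·1=14≤20, objective 39.
The best lattice point is (6,0), giving 42.

42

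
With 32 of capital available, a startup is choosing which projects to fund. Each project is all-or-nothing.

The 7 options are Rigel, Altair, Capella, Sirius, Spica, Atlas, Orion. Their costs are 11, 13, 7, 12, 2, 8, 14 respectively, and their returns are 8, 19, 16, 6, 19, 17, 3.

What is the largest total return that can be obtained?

71

Allowing fractional choices, the relaxed optimum would be about 72.5, but projects are indivisible.
Rigel + Capella + Spica + Atlas: cost 11 + 7 + 2 + 8 = 28 ≤ 32, return 8 + 16 + 19 + 17 = 60.
Capella + Sirius + Spica + Atlas: cost 7 + 12 + 2 + 8 = 29 ≤ 32, return 16 + 6 + 19 + 17 = 58.
Altair + Capella + Spica + Atlas: cost 13 + 7 + 2 + 8 = 30 ≤ 32, return 19 + 16 + 19 + 17 = 71.
Best is Altair, Capella, Spica, and Atlas with total return 71.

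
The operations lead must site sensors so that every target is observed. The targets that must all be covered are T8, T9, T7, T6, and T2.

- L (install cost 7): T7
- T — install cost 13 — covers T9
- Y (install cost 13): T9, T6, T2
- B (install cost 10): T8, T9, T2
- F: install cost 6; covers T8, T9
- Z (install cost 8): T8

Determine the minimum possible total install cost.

26

Choose L, Y, and F: together they cover T8, T9, T7, T6, T2 — every target.
Total install cost: 7 + 13 + 6 = 26.
No cover costs less than 26.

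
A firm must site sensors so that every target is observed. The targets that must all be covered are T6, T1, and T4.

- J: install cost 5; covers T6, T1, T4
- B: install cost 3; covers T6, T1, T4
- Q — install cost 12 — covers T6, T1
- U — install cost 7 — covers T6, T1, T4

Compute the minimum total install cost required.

B alone covers T6, T1, T4 — every target.
Total install cost: 3.
No cover costs less than 3.

3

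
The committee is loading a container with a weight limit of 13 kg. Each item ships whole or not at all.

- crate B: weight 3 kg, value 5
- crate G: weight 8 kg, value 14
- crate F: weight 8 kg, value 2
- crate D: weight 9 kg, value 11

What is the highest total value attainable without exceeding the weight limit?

19

Treat it as a binary knapsack problem.
Allowing fractional choices, the relaxed optimum would be about 21.4, but items are indivisible.
crate B + crate G: weight 3 + 8 = 11 ≤ 13, value 5 + 14 = 19.
crate G: weight 8 ≤ 13, value 14.
crate B + crate D: weight 3 + 9 = 12 ≤ 13, value 5 + 11 = 16.
Best is crate B and crate G with total value 19.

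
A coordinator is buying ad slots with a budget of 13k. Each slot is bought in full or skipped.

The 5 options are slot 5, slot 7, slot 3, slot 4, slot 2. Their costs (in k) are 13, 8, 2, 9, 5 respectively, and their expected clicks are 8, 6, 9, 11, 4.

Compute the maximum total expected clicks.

20

Allowing fractional choices, the relaxed optimum would be about 21.6, but ad slots are indivisible.
slot 7 + slot 3: cost 8 + 2 = 10 ≤ 13, expected clicks 6 + 9 = 15.
slot 3 + slot 4: cost 2 + 9 = 11 ≤ 13, expected clicks 9 + 11 = 20.
slot 3 + slot 2: cost 2 + 5 = 7 ≤ 13, expected clicks 9 + 4 = 13.
Best is slot 3 and slot 4 with total expected clicks 20.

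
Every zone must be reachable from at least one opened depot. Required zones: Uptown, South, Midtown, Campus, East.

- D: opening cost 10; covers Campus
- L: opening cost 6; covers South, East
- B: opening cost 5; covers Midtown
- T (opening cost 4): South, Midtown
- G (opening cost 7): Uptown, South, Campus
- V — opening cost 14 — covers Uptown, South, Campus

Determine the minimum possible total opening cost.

Choose L, T, and G: together they cover Uptown, South, Midtown, Campus, East — every zone.
Total opening cost: 6 + 4 + 7 = 17.

17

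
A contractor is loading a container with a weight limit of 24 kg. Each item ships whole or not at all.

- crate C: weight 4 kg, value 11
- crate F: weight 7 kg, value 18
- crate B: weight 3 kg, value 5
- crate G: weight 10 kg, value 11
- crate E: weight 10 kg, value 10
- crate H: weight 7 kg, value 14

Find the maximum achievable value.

48

Take crate C, crate F, crate B, and crate H: weight 4 + 7 + 3 + 7 = 21 ≤ 24, value 11 + 18 + 5 + 14 = 48.
No other feasible combination does better.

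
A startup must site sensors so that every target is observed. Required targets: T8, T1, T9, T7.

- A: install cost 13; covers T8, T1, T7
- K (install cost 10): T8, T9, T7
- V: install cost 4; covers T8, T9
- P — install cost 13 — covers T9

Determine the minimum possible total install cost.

Choose A and V: together they cover T8, T1, T9, T7 — every target.
Total install cost: 13 + 4 = 17.
No cover costs less than 17.

17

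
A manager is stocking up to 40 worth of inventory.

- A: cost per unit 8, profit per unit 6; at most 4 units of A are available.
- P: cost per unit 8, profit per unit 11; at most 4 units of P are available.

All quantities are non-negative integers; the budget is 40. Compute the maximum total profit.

P has the best ratio (11/8); taking only P gives at most 4×11 = 44 (stopped by the supply cap of 4).
Mixing does better — 1×A and 4×P: cost 40 ≤ 40, profit 1·6 + 4·11 = 50.

50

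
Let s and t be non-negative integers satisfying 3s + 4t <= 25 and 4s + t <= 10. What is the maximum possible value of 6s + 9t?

Relaxing integrality, the LP optimum is 56.25 at (s,t) = (0, 6.25), which is not an integer point.
(s,t)=(0,6): 3·0+4·6=24≤25, 4·0+1·6=6≤10, objective 54.
(s,t)=(1,5): 3·1+4·5=23≤25, 4·1+1·5=9≤10, objective 51.
(s,t)=(0,5): 3·0+4·5=20≤25, 4·0+1·5=5≤10, objective 45.
Maximum is 54 at (s,t)=(0,6).

54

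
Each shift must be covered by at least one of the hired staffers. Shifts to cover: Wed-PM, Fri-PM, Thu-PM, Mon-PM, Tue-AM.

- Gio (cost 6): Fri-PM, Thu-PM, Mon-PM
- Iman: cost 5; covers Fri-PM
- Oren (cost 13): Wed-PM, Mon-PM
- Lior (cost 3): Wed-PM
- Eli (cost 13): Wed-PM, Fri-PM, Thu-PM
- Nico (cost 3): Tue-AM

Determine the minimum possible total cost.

12

Choose Gio, Lior, and Nico: together they cover Wed-PM, Fri-PM, Thu-PM, Mon-PM, Tue-AM — every shift.
Total cost: 6 + 3 + 3 = 12.
No cover costs less than 12.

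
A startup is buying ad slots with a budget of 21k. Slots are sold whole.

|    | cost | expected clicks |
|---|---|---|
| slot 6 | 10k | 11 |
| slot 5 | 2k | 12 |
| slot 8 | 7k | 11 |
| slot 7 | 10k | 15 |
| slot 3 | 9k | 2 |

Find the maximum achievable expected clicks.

This is an integer program with binary decision variables.
Allowing fractional choices, the relaxed optimum would be about 40.2, but ad slots are indivisible.
slot 5 + slot 8 + slot 7: cost 2 + 7 + 10 = 19 ≤ 21, expected clicks 12 + 11 + 15 = 38.
slot 5 + slot 7 + slot 3: cost 2 + 10 + 9 = 21 ≤ 21, expected clicks 12 + 15 + 2 = 29.
slot 6 + slot 5 + slot 8: cost 10 + 2 + 7 = 19 ≤ 21, expected clicks 11 + 12 + 11 = 34.
Best is slot 5, slot 8, and slot 7 with total expected clicks 38.

38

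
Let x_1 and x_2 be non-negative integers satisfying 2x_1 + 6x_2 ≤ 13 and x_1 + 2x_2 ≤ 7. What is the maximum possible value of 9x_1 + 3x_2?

(x_1,x_2)=(6,0) is feasible, giving 54.
(x_1,x_2)=(5,0) is feasible, giving 45.
Maximum is 54 at (x_1,x_2)=(6,0).

54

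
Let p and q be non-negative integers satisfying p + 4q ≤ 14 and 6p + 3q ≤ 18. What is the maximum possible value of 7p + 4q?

22

Relaxing integrality, the LP optimum is 22.57 at (p,q) = (1.43, 3.14), which is not an integer point.
(p,q)=(2,2): 1·2+4·2=10≤14, 6·2+3·2=18≤18, objective 22.
(p,q)=(1,3): 1·1+4·3=13≤14, 6·1+3·3=15≤18, objective 19.
Maximum is 22 at (p,q)=(2,2).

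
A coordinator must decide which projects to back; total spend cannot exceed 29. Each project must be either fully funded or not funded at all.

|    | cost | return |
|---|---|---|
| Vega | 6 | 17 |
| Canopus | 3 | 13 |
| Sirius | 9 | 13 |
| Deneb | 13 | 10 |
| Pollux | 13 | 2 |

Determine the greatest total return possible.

Take Vega, Canopus, and Sirius: cost 6 + 3 + 9 = 18 ≤ 29, return 17 + 13 + 13 = 43.
No other feasible combination does better.

43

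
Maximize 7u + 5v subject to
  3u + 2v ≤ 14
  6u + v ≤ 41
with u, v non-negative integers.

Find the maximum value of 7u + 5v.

(u,v)=(0,7): 3·0+2·7=14≤14, 6·0+1·7=7≤41, objective 35.
(u,v)=(0,6): 3·0+2·6=12≤14, 6·0+1·6=6≤41, objective 30.
No feasible integer point exceeds 35.

35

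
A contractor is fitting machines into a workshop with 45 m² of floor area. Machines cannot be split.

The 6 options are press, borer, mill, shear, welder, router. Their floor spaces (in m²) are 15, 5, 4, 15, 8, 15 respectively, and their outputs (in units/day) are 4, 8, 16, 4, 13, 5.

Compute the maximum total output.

42

press + borer + mill + welder: floor space 15 + 5 + 4 + 8 = 32 ≤ 45, output 4 + 8 + 16 + 13 = 41.
borer + mill + shear + welder: floor space 5 + 4 + 15 + 8 = 32 ≤ 45, output 8 + 16 + 4 + 13 = 41.
borer + mill + welder + router: floor space 5 + 4 + 8 + 15 = 32 ≤ 45, output 8 + 16 + 13 + 5 = 42.
Best is borer, mill, welder, and router with total output 42.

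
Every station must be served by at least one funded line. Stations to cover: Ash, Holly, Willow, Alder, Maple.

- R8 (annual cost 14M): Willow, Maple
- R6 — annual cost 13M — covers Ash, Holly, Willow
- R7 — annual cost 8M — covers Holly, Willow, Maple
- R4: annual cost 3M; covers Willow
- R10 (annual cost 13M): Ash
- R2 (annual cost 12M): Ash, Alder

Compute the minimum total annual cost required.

20

Choose R7 and R2: together they cover Ash, Holly, Willow, Alder, Maple — every station.
Total annual cost: 8 + 12 = 20.
No cover costs less than 20.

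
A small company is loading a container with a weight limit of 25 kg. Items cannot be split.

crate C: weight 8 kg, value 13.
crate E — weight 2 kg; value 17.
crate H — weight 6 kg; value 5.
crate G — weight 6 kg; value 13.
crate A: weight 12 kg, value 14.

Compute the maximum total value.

48

crate C + crate E + crate H + crate G: weight 8 + 2 + 6 + 6 = 22 ≤ 25, value 13 + 17 + 5 + 13 = 48.
crate E + crate G + crate A: weight 2 + 6 + 12 = 20 ≤ 25, value 17 + 13 + 14 = 44.
Best is crate C, crate E, crate H, and crate G with total value 48.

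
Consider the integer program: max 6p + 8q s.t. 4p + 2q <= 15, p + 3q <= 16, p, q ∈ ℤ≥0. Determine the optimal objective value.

46

(p,q)=(1,5) is feasible, giving 46.
(p,q)=(0,5) is feasible, giving 40.
No feasible integer point exceeds 46.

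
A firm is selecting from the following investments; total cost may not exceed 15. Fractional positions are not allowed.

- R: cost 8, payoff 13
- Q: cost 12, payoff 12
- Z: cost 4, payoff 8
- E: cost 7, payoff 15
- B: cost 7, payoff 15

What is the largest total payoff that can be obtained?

Allowing fractional choices, the relaxed optimum would be about 32.0, but investments are indivisible.
R + E: cost 8 + 7 = 15 ≤ 15, payoff 13 + 15 = 28.
E + B: cost 7 + 7 = 14 ≤ 15, payoff 15 + 15 = 30.
Best is E and B with total payoff 30.

30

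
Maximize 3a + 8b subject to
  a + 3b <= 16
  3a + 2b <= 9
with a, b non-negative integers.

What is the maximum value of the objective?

(a,b)=(0,4): 1·0+3·4=12≤16, 3·0+2·4=8≤9, objective 32.
(a,b)=(1,3): 1·1+3·3=10≤16, 3·1+2·3=9≤9, objective 27.
The best lattice point is (0,4), giving 32.

32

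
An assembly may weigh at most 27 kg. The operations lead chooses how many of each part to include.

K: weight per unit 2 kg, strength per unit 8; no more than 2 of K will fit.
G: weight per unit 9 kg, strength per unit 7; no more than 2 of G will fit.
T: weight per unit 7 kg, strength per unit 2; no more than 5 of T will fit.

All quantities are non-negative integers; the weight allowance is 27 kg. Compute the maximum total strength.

K has the best ratio (8/2); taking only K gives at most 2×8 = 16 (stopped by the supply cap of 2).
Mixing does better — 2×K and 2×G: weight 22 ≤ 27, strength 2·8 + 2·7 = 30.

30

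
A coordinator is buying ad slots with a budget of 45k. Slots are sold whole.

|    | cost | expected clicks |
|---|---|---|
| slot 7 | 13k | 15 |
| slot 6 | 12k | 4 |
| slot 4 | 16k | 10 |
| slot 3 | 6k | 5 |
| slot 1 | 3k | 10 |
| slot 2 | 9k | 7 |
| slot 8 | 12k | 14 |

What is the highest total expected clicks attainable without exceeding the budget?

51

Treat it as a binary knapsack problem.
Allowing fractional choices, the relaxed optimum would be about 52.2, but ad slots are indivisible.
slot 7 + slot 4 + slot 1 + slot 8: cost 13 + 16 + 3 + 12 = 44 ≤ 45, expected clicks 15 + 10 + 10 + 14 = 49.
slot 7 + slot 3 + slot 1 + slot 2 + slot 8: cost 13 + 6 + 3 + 9 + 12 = 43 ≤ 45, expected clicks 15 + 5 + 10 + 7 + 14 = 51.
slot 7 + slot 1 + slot 2 + slot 8: cost 13 + 3 + 9 + 12 = 37 ≤ 45, expected clicks 15 + 10 + 7 + 14 = 46.
Best is slot 7, slot 3, slot 1, slot 2, and slot 8 with total expected clicks 51.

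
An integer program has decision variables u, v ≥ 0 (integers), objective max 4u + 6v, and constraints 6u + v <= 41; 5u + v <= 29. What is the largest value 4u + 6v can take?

174

(u,v)=(0,29): 6·0+1·29=29≤41, 5·0+1·29=29≤29, objective 174.
(u,v)=(0,28): 6·0+1·28=28≤41, 5·0+1·28=28≤29, objective 168.
Maximum is 174 at (u,v)=(0,29).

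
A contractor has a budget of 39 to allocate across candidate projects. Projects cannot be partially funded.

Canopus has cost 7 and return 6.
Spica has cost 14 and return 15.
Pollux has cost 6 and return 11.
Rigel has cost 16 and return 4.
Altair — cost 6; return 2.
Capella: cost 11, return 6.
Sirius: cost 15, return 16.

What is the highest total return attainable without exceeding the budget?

42

Allowing fractional choices, the relaxed optimum would be about 45.4, but projects are indivisible.
Canopus + Pollux + Capella + Sirius: cost 7 + 6 + 11 + 15 = 39 ≤ 39, return 6 + 11 + 6 + 16 = 39.
Spica + Pollux + Sirius: cost 14 + 6 + 15 = 35 ≤ 39, return 15 + 11 + 16 = 42.
Canopus + Spica + Pollux + Capella: cost 7 + 14 + 6 + 11 = 38 ≤ 39, return 6 + 15 + 11 + 6 = 38.
Best is Spica, Pollux, and Sirius with total return 42.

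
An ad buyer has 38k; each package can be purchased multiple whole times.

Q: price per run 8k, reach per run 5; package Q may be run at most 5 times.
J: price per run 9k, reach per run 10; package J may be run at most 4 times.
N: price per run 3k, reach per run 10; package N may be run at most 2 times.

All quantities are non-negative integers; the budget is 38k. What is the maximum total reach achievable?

This is a bounded integer knapsack.
Take 3×J and 2×N: price 33 ≤ 38, reach 3·10 + 2·10 = 50.
N has the best ratio (10/3) and is taken to its limit of 2; remaining capacity is filled optimally with the others.

50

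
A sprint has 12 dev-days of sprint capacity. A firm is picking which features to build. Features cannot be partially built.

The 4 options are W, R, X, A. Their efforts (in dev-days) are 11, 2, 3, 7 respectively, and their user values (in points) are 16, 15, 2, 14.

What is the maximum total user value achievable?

Allowing fractional choices, the relaxed optimum would be about 33.4, but features are indivisible.
R + X: effort 2 + 3 = 5 ≤ 12, user value 15 + 2 = 17.
R + X + A: effort 2 + 3 + 7 = 12 ≤ 12, user value 15 + 2 + 14 = 31.
R + A: effort 2 + 7 = 9 ≤ 12, user value 15 + 14 = 29.
Best is R, X, and A with total user value 31.

31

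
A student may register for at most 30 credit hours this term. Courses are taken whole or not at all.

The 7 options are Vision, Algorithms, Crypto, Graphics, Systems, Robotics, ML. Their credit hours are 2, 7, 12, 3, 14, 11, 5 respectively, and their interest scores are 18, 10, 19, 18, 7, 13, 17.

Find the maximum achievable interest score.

82

This is a 0-1 knapsack instance.
Vision + Algorithms + Crypto + Graphics + ML: credit hours 2 + 7 + 12 + 3 + 5 = 29 ≤ 30, interest score 18 + 10 + 19 + 18 + 17 = 82.
Vision + Algorithms + Graphics + Robotics + ML: credit hours 2 + 7 + 3 + 11 + 5 = 28 ≤ 30, interest score 18 + 10 + 18 + 13 + 17 = 76.
Vision + Crypto + Graphics + ML: credit hours 2 + 12 + 3 + 5 = 22 ≤ 30, interest score 18 + 19 + 18 + 17 = 72.
Best is Vision, Algorithms, Crypto, Graphics, and ML with total interest score 82.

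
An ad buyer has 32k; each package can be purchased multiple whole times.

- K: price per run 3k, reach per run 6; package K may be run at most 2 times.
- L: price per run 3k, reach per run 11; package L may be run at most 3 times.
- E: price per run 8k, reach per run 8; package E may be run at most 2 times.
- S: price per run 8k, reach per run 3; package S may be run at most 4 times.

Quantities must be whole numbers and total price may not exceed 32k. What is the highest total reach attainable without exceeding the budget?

L has the best ratio (11/3); taking only L gives at most 3×11 = 33 (stopped by the supply cap of 3).
Mixing does better — 2×K, 3×L, and 2×E: price 31 ≤ 32, reach 2·6 + 3·11 + 2·8 = 61.

61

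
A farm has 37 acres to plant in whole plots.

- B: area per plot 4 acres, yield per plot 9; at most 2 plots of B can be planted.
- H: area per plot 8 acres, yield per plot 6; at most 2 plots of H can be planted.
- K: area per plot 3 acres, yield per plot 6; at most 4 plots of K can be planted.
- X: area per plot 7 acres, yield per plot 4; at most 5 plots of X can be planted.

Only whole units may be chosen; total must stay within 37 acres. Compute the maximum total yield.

54

This is a bounded integer knapsack.
Take 2×B, 2×H, and 4×K: area 36 ≤ 37, yield 2·9 + 2·6 + 4·6 = 54.
B has the best ratio (9/4) and is taken to its limit of 2; remaining capacity is filled optimally with the others.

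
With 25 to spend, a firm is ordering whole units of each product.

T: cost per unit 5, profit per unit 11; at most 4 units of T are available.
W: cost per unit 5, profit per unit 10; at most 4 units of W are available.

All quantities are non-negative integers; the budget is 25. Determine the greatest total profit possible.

54

This is a bounded integer knapsack.
3×T and 2×W: cost 25 ≤ 25, profit 3·11 + 2·10 = 53.
4×T and 1×W: cost 25 ≤ 25, profit 4·11 + 1·10 = 54.
Best is 54.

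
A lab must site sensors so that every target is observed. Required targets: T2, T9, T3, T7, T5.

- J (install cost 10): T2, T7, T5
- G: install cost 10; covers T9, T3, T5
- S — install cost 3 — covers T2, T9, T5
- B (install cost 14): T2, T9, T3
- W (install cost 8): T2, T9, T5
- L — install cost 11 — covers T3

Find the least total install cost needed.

The greedy cost-per-new-target heuristic would pick S, J, and G for 23, but a cheaper cover exists.
Choose J and G: together they cover T2, T9, T3, T7, T5 — every target.
Total install cost: 10 + 10 = 20.
No cover costs less than 20.

20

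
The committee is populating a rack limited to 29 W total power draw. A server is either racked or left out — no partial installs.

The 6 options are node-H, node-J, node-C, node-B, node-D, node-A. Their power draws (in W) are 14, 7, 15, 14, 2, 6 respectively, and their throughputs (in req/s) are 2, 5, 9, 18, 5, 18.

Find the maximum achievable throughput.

Take node-J, node-B, node-D, and node-A: power draw 7 + 14 + 2 + 6 = 29 ≤ 29, throughput 5 + 18 + 5 + 18 = 46.
No other feasible combination does better.

46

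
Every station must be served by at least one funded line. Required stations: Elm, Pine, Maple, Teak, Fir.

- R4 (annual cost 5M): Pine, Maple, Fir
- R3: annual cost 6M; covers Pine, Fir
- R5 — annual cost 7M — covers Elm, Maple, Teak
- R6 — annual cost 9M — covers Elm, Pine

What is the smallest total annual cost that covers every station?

Choose R4 and R5: together they cover Elm, Pine, Maple, Teak, Fir — every station.
Total annual cost: 5 + 7 = 12.
No cover costs less than 12.

12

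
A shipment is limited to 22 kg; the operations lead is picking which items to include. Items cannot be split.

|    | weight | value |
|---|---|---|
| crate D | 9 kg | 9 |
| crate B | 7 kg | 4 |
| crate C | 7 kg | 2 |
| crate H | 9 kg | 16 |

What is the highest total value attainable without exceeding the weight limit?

25

Allowing fractional choices, the relaxed optimum would be about 27.3, but items are indivisible.
crate D + crate H: weight 9 + 9 = 18 ≤ 22, value 9 + 16 = 25.
crate B + crate H: weight 7 + 9 = 16 ≤ 22, value 4 + 16 = 20.
crate C + crate H: weight 7 + 9 = 16 ≤ 22, value 2 + 16 = 18.
Best is crate D and crate H with total value 25.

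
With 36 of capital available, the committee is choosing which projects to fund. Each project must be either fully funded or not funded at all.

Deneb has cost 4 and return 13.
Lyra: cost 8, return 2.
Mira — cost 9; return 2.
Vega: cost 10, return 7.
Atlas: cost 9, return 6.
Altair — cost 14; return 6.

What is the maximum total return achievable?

28

Allowing fractional choices, the relaxed optimum would be about 31.6, but projects are indivisible.
Deneb + Lyra + Vega + Altair: cost 4 + 8 + 10 + 14 = 36 ≤ 36, return 13 + 2 + 7 + 6 = 28.
Deneb + Lyra + Vega + Atlas: cost 4 + 8 + 10 + 9 = 31 ≤ 36, return 13 + 2 + 7 + 6 = 28.
Deneb + Mira + Vega + Atlas: cost 4 + 9 + 10 + 9 = 32 ≤ 36, return 13 + 2 + 7 + 6 = 28.
The maximum return is 28; one optimal choice is Deneb, Lyra, Vega, and Atlas.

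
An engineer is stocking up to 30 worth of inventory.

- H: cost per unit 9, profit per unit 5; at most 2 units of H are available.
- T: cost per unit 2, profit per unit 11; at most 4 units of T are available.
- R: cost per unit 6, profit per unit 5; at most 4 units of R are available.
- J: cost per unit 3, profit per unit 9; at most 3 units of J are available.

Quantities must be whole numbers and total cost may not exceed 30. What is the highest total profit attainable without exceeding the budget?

81

This is a bounded integer knapsack.
T has the best ratio (11/2); taking only T gives at most 4×11 = 44 (stopped by the supply cap of 4).
Mixing does better — 4×T, 2×R, and 3×J: cost 29 ≤ 30, profit 4·11 + 2·5 + 3·9 = 81.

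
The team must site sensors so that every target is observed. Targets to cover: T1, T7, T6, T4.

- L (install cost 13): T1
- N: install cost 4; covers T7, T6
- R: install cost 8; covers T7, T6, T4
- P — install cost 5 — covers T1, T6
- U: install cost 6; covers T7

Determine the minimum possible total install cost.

The greedy cost-per-new-target heuristic would pick N, P, and R for 17, but a cheaper cover exists.
Choose R and P: together they cover T1, T7, T6, T4 — every target.
Total install cost: 8 + 5 = 13.
No cover costs less than 13.

13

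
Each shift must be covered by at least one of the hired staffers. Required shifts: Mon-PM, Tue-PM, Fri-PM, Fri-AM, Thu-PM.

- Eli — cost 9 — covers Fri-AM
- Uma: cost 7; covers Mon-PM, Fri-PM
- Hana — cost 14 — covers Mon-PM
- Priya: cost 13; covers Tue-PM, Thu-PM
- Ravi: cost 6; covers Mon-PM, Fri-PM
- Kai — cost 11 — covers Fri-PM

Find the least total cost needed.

28

Choose Eli, Priya, and Ravi: together they cover Mon-PM, Tue-PM, Fri-PM, Fri-AM, Thu-PM — every shift.
Total cost: 9 + 13 + 6 = 28.
No cover costs less than 28.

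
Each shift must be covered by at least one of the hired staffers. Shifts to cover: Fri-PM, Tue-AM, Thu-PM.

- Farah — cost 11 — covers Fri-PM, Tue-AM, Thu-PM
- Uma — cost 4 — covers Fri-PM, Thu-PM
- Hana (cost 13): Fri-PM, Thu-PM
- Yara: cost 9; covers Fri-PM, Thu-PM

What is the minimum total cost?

Farah alone covers Fri-PM, Tue-AM, Thu-PM — every shift.
Total cost: 11.

11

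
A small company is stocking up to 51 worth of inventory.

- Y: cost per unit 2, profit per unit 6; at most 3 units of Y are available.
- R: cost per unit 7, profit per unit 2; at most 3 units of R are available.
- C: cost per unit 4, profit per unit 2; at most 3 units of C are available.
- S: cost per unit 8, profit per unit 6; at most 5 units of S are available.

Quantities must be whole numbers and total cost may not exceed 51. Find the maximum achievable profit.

3×Y and 5×S: cost 46 ≤ 51, profit 3·6 + 5·6 = 48.
3×Y, 1×C, and 5×S: cost 50 ≤ 51, profit 3·6 + 1·2 + 5·6 = 50.
Best is 50.

50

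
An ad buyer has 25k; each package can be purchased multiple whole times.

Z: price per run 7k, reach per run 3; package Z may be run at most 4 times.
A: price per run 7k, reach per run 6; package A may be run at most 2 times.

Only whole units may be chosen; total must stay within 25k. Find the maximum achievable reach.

15

1×Z and 2×A: price 21 ≤ 25, reach 1·3 + 2·6 = 15.
2×A: price 14 ≤ 25, reach 2·6 = 12.
Best is 15.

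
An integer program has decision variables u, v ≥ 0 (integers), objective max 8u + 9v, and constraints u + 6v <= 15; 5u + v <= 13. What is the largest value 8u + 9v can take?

34

Relaxing integrality, the LP optimum is 36.62 at (u,v) = (2.17, 2.14), which is not an integer point.
(u,v)=(2,2): 1·2+6·2=14≤15, 5·2+1·2=12≤13, objective 34.
(u,v)=(1,2): 1·1+6·2=13≤15, 5·1+1·2=7≤13, objective 26.
(u,v)=(2,1): 1·2+6·1=8≤15, 5·2+1·1=11≤13, objective 25.
Maximum is 34 at (u,v)=(2,2).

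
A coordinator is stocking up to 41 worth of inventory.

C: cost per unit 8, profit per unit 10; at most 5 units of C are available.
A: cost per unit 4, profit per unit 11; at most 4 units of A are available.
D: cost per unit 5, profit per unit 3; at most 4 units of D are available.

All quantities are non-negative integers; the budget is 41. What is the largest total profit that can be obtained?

74

3×C and 4×A: cost 40 ≤ 41, profit 3·10 + 4·11 = 74.
2×C, 4×A, and 1×D: cost 37 ≤ 41, profit 2·10 + 4·11 + 1·3 = 67.
Best is 74.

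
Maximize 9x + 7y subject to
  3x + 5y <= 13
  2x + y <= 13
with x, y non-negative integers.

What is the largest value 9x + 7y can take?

36

The continuous relaxation peaks at (4.33, 0) with value 39.00; rounding to a feasible lattice point costs some objective.
(x,y)=(4,0) is feasible, giving 36.
(x,y)=(3,0) is feasible, giving 27.
Maximum is 36 at (x,y)=(4,0).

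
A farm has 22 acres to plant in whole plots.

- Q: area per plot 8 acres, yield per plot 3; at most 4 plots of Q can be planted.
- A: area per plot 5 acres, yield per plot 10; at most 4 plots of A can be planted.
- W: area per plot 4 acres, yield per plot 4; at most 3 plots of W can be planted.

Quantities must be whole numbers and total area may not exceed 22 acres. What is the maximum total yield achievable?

This is a bounded integer knapsack.
Take 4×A: area 20 ≤ 22, yield 4·10 = 40.
A has the best ratio (10/5) and is taken to its limit of 4; remaining capacity is filled optimally with the others.

40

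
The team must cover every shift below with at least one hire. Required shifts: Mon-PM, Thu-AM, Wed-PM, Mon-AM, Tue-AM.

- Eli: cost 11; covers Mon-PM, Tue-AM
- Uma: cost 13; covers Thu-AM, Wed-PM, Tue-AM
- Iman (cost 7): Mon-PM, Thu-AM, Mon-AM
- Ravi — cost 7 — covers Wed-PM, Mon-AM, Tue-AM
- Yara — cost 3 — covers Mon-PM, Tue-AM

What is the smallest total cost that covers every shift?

Choose Iman and Ravi: together they cover Mon-PM, Thu-AM, Wed-PM, Mon-AM, Tue-AM — every shift.
Total cost: 7 + 7 = 14.

14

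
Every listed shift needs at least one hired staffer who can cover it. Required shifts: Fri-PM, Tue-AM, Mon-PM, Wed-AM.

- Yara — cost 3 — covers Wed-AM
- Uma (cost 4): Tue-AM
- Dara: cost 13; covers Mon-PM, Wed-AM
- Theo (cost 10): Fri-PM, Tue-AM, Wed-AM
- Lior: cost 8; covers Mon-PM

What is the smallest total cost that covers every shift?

The greedy cost-per-new-shift heuristic would pick Yara, Uma, Lior, and Theo for 25, but a cheaper cover exists.
Choose Theo and Lior: together they cover Fri-PM, Tue-AM, Mon-PM, Wed-AM — every shift.
Total cost: 10 + 8 = 18.
No cover costs less than 18.

18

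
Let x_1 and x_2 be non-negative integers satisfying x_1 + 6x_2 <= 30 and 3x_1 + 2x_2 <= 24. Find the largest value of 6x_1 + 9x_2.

Relaxing integrality, the LP optimum is 68.62 at (x_1,x_2) = (5.25, 4.12), which is not an integer point.
(x_1,x_2)=(5,4): 1·5+6·4=29≤30, 3·5+2·4=23≤24, objective 66.
(x_1,x_2)=(6,3): 1·6+6·3=24≤30, 3·6+2·3=24≤24, objective 63.
(x_1,x_2)=(4,4): 1·4+6·4=28≤30, 3·4+2·4=20≤24, objective 60.
The best lattice point is (5,4), giving 66.

66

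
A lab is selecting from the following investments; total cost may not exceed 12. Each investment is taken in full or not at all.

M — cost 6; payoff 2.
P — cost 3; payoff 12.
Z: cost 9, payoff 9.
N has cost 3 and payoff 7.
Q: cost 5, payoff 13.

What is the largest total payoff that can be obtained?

32

Allowing fractional choices, the relaxed optimum would be about 33.0, but investments are indivisible.
P + Q: cost 3 + 5 = 8 ≤ 12, payoff 12 + 13 = 25.
P + N + Q: cost 3 + 3 + 5 = 11 ≤ 12, payoff 12 + 7 + 13 = 32.
Best is P, N, and Q with total payoff 32.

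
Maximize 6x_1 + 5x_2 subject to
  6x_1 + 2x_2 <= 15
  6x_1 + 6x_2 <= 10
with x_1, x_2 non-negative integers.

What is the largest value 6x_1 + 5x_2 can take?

6

The continuous relaxation peaks at (1.67, 0) with value 10.00; rounding to a feasible lattice point costs some objective.
(x_1,x_2)=(1,0): 6·1+2·0=6≤15, 6·1+6·0=6≤10, objective 6.
(x_1,x_2)=(0,1): 6·0+2·1=2≤15, 6·0+6·1=6≤10, objective 5.
(x_1,x_2)=(0,0): 6·0+2·0=0≤15, 6·0+6·0=0≤10, objective 0.
No feasible integer point exceeds 6.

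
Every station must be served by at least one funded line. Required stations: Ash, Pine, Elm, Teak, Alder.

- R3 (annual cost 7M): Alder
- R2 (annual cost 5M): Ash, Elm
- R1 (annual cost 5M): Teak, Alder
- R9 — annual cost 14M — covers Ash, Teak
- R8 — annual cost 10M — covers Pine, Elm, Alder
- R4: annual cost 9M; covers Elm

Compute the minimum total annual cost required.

Choose R2, R1, and R8: together they cover Ash, Pine, Elm, Teak, Alder — every station.
Total annual cost: 5 + 5 + 10 = 20.
No cover costs less than 20.

20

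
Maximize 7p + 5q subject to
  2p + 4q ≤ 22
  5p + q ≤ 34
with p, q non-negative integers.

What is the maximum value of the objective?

52

Relaxing integrality, the LP optimum is 56.00 at (p,q) = (6.33, 2.33), which is not an integer point.
(p,q)=(6,2) is feasible, giving 52.
(p,q)=(5,3) is feasible, giving 50.
(p,q)=(6,1) is feasible, giving 47.
(p,q)=(5,2) is feasible, giving 45.
The best lattice point is (6,2), giving 52.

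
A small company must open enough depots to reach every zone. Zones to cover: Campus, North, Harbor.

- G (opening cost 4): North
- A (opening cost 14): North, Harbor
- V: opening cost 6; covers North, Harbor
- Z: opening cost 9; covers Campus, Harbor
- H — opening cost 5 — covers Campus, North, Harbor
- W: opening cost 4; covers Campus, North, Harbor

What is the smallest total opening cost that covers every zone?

W alone covers Campus, North, Harbor — every zone.
Total opening cost: 4.
No cover costs less than 4.

4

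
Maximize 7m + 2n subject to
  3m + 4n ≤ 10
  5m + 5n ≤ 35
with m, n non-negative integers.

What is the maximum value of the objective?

21

The continuous relaxation peaks at (3.33, 0) with value 23.33; rounding to a feasible lattice point costs some objective.
(m,n)=(3,0): 3·3+4·0=9≤10, 5·3+5·0=15≤35, objective 21.
(m,n)=(2,1): 3·2+4·1=10≤10, 5·2+5·1=15≤35, objective 16.
(m,n)=(2,0): 3·2+4·0=6≤10, 5·2+5·0=10≤35, objective 14.
No feasible integer point exceeds 21.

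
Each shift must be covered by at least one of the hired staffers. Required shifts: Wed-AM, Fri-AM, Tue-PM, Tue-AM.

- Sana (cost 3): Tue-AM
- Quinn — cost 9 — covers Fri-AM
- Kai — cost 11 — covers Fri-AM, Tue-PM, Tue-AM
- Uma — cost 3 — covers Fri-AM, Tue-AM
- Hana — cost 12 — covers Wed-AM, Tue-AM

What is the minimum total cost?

This is an integer covering problem.
The greedy cost-per-new-shift heuristic would pick Uma, Kai, and Hana for 26, but a cheaper cover exists.
Choose Kai and Hana: together they cover Wed-AM, Fri-AM, Tue-PM, Tue-AM — every shift.
Total cost: 11 + 12 = 23.
No cover costs less than 23.

23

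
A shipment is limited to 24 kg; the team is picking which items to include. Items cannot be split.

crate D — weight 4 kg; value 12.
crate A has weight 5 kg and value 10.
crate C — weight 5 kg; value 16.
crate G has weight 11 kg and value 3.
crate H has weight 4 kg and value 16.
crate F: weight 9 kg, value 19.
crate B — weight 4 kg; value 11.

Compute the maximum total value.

Treat it as a binary knapsack problem.
Take crate D, crate A, crate C, crate H, and crate B: weight 4 + 5 + 5 + 4 + 4 = 22 ≤ 24, value 12 + 10 + 16 + 16 + 11 = 65.
No other feasible combination does better.

65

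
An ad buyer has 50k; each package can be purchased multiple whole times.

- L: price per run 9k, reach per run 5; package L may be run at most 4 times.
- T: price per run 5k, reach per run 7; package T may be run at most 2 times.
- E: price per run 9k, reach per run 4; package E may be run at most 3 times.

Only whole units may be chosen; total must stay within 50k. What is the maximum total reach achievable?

34

This is a bounded integer knapsack.
T has the best ratio (7/5); taking only T gives at most 2×7 = 14 (stopped by the supply cap of 2).
Mixing does better — 4×L and 2×T: price 46 ≤ 50, reach 4·5 + 2·7 = 34.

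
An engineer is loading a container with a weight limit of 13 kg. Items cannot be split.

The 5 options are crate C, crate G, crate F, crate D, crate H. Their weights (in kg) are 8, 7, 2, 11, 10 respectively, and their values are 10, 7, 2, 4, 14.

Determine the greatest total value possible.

16

Allowing fractional choices, the relaxed optimum would be about 17.8, but items are indivisible.
crate F + crate H: weight 2 + 10 = 12 ≤ 13, value 2 + 14 = 16.
crate H: weight 10 ≤ 13, value 14.
crate C + crate F: weight 8 + 2 = 10 ≤ 13, value 10 + 2 = 12.
Best is crate F and crate H with total value 16.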